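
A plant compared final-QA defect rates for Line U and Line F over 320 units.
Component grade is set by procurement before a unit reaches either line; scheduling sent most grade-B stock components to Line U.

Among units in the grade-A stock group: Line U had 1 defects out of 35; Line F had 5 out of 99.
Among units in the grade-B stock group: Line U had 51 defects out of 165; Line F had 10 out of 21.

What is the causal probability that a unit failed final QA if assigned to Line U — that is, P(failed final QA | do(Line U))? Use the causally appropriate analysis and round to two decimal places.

The stratified and pooled comparisons disagree (Line U wins within each component grade; Line F wins overall), so the answer turns on the causal role of component grade.
The imbalance in component grade arose from how units were allocated, not from anything the line did; and component grade independently affects the outcome. The pooled gap is confounded — condition on component grade.
Standardising Line U to the population component grade mix: 0.419·1/35 + 0.581·51/165 = 0.192.

0.19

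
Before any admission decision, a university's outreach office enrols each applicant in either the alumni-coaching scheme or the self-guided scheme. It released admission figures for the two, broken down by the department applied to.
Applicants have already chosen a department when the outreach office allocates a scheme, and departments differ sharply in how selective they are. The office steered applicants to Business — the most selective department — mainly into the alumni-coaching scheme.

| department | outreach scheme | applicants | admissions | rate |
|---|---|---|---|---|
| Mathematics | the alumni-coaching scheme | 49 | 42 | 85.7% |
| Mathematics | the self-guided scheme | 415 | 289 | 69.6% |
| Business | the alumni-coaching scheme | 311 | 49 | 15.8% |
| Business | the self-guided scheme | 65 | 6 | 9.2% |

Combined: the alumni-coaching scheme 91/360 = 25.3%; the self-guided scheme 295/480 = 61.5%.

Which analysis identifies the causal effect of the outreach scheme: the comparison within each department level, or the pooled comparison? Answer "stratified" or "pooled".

Department is set before the outreach scheme has any effect — it is not caused by the outreach scheme — and it independently drives the outcome. That makes it a confounder, so the causal comparison is within department levels.
Within each level — Mathematics: 85.7% vs 69.6%; Business: 15.8% vs 9.2% — the alumni-coaching scheme is higher every time.

stratified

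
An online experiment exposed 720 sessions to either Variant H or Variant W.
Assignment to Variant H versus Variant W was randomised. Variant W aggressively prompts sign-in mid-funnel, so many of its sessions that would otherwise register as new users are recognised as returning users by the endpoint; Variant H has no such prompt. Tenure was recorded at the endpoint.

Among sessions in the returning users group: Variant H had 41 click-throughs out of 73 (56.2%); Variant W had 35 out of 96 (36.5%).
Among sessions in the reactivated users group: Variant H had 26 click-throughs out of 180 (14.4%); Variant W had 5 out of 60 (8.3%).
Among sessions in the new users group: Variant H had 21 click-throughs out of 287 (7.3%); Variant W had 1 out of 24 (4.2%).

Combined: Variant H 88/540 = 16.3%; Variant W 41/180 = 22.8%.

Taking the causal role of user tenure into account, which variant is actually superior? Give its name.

Variant W

Variant H is higher inside every user tenure stratum but Variant W is higher in aggregate. Whether to stratify depends on how user tenure relates to the variant.
User tenure is downstream of the variant. One should not condition on a consequence of treatment, so the overall rates are the right comparison.
Pooled: Variant H 16.3% vs Variant W 22.8%; Variant W is higher overall.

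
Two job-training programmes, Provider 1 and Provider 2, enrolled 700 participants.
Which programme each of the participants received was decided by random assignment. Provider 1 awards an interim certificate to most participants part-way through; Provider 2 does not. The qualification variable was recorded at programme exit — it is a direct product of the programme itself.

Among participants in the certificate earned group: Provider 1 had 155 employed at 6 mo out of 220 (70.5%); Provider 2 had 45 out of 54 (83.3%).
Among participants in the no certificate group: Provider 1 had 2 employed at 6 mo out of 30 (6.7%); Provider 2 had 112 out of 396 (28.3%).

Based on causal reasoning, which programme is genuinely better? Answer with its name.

Provider 1

Within every qualification attained during the programme level Provider 2 has the higher rate, yet pooled Provider 1 does — Simpson's reversal.
Qualification attained during the programme is downstream of the programme. One should not condition on a consequence of treatment, so the overall rates are the right comparison.
Pooled: Provider 1 62.8% vs Provider 2 34.9%; Provider 1 is higher overall.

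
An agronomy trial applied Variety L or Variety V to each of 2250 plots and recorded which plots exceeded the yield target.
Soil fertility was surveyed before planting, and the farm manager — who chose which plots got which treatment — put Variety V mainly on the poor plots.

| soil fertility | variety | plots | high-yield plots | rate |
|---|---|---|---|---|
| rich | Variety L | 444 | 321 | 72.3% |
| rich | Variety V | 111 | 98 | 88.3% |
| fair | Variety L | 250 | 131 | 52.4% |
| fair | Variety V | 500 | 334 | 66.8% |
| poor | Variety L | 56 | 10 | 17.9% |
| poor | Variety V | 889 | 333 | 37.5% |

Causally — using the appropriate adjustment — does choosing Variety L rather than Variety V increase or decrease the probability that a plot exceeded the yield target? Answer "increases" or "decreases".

decreases

Soil fertility is set before the variety has any effect — it is not caused by the variety — and it independently drives the outcome. That makes it a confounder, so the causal comparison is within soil fertility levels.
Within each level — rich: 72.3% vs 88.3%; fair: 52.4% vs 66.8%; poor: 17.9% vs 37.5% — Variety V is higher every time.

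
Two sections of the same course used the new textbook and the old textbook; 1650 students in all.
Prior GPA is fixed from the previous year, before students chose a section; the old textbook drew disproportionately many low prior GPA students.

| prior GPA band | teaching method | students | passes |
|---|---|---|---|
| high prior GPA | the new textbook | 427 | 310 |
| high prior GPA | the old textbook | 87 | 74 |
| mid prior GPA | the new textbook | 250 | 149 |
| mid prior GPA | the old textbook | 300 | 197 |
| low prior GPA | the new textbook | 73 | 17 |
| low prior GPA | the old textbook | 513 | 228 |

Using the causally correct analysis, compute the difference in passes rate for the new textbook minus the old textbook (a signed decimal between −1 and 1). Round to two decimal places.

The prior GPA band-specific comparison favours the old textbook throughout, but the pooled figures favour the new textbook. The question is whether to condition on prior GPA band.
Here prior GPA band is a common cause — it drives both which teaching method a case falls under and the outcome. The crude comparison mixes populations; the stratum-specific rates are the causally relevant ones.
Adjusting over the population distribution of prior GPA band: 0.312·(0.726−0.851) + 0.333·(0.596−0.657) + 0.355·(0.233−0.444) = -0.134.

-0.13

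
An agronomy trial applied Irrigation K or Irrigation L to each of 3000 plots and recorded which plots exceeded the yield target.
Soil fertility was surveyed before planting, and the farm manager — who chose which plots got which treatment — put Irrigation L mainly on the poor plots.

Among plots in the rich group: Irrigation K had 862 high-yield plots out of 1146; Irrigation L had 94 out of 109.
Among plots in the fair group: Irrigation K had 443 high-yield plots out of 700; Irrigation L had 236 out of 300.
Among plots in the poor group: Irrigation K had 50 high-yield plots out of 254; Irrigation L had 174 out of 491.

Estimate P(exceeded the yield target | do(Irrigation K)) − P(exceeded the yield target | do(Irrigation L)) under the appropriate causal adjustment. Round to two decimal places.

-0.14

The imbalance in soil fertility arose from how plots were allocated, not from anything the irrigation did; and soil fertility independently affects the outcome. The pooled gap is confounded — condition on soil fertility.
Adjusting over the population distribution of soil fertility: 0.418·(0.752−0.862) + 0.333·(0.633−0.787) + 0.248·(0.197−0.354) = -0.136.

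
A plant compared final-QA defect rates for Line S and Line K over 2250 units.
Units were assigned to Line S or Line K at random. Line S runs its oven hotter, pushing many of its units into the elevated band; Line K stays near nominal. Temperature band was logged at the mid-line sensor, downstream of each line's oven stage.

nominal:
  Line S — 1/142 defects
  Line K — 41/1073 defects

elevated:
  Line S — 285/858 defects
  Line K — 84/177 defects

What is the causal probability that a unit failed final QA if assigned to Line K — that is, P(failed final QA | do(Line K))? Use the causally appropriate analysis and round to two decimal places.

Line S is lower inside every in-process temperature band stratum but Line K is lower in aggregate. Whether to stratify depends on how in-process temperature band relates to the line.
The distribution of in-process temperature band is itself part of what the line does — it is an intermediate outcome. Holding it fixed would remove that part of the effect; the total effect is the pooled difference.
So P(outcome | do(Line K)) is just the pooled rate for Line K: 125/1250 = 0.100.

0.10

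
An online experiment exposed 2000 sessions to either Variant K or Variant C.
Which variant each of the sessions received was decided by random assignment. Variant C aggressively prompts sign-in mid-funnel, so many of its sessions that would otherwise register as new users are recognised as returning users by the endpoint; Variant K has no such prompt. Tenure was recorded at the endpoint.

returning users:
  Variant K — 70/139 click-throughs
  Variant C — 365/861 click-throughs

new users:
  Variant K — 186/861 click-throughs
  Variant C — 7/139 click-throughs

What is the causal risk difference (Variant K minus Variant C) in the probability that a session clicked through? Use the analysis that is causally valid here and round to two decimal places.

-0.12

Within every user tenure level Variant K has the higher rate, yet pooled Variant C does — Simpson's reversal.
User tenure is downstream of the variant. One should not condition on a consequence of treatment, so the overall rates are the right comparison.
The causal difference is the pooled difference: 0.256 − 0.372 = -0.116.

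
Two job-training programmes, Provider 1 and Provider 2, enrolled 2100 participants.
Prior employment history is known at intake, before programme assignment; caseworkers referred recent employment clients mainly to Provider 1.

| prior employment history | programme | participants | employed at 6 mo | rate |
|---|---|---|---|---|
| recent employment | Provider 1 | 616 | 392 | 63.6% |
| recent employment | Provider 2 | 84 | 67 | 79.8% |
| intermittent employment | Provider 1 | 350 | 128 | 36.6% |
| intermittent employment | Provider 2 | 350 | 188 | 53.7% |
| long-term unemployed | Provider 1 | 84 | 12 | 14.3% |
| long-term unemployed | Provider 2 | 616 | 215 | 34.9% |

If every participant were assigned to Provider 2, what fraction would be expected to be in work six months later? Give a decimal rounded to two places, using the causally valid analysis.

Prior employment history satisfies the back-door criterion: it is not a descendant of the programme, and it blocks the spurious path from programme to outcome. Adjusting for it (i.e., using the within-prior employment history rates) gives the causal effect.
Standardising Provider 2 to the population prior employment history mix: 0.333·67/84 + 0.333·188/350 + 0.333·215/616 = 0.561.

0.56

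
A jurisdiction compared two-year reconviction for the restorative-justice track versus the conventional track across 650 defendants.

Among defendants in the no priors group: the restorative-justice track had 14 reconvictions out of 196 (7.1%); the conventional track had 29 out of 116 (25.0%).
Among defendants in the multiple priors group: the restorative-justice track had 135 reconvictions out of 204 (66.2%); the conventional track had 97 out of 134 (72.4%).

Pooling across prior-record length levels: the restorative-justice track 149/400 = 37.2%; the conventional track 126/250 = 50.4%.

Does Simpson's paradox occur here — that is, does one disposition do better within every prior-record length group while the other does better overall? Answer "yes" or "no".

Within each prior-record length level (no priors 7.1% vs 25.0%; multiple priors 66.2% vs 72.4%), the restorative-justice track has the lower rate every time. Pooled: 37.2% vs 50.4% — the restorative-justice track has the lower rate overall. They agree.

no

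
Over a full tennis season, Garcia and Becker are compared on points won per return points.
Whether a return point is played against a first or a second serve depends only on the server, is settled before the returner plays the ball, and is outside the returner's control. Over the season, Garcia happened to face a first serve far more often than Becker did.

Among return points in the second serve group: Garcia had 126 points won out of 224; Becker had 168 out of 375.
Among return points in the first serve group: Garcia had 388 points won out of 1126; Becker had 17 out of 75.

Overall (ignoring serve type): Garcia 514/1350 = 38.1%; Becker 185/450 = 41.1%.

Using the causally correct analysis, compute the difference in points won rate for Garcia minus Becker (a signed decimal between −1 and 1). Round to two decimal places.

Serve type differs across players for reasons unrelated to any effect of the player itself, and it separately predicts the outcome — a classic confounder. We must compare within serve type levels.
Adjusting over the population distribution of serve type: 0.333·(0.562−0.448) + 0.667·(0.345−0.227) = +0.117.

+0.12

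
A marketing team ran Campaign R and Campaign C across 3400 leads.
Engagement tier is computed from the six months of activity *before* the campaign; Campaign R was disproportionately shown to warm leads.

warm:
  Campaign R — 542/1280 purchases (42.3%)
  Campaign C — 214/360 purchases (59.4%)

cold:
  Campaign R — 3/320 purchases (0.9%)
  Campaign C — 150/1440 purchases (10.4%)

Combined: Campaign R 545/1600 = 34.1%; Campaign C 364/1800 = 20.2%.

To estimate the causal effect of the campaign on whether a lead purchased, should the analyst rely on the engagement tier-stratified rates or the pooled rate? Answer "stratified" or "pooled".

The engagement tier-specific comparison favours Campaign C throughout, but the pooled figures favour Campaign R. The question is whether to condition on engagement tier.
Nothing the campaign does changes engagement tier; the imbalance is an allocation artefact. With engagement tier also predicting the outcome, the pooled figure is confounded, and the within-stratum comparison is the causal one.
Within each level — warm: 42.3% vs 59.4%; cold: 0.9% vs 10.4% — Campaign C is higher every time.

stratified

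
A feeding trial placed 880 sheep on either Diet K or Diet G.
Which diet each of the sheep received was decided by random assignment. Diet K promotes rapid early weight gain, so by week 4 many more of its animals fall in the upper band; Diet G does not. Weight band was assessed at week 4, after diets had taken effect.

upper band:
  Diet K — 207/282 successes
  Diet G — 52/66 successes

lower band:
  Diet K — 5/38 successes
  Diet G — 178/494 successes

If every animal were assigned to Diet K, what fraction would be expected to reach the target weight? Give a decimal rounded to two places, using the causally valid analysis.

0.66

Within every week-4 weight band level Diet G has the higher rate, yet pooled Diet K does — Simpson's reversal.
Week-4 weight band is downstream of the diet. One should not condition on a consequence of treatment, so the overall rates are the right comparison.
So P(outcome | do(Diet K)) is just the pooled rate for Diet K: 212/320 = 0.662.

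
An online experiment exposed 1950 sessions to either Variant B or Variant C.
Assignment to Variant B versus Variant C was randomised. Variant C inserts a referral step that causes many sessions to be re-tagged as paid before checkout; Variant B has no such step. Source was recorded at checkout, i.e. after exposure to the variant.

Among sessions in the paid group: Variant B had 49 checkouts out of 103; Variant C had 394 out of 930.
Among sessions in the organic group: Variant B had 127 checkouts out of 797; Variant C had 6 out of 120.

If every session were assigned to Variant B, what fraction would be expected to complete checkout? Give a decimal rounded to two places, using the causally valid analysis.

0.20

Traffic source is recorded after the variant and is itself shifted by it — it sits on the causal path from variant to outcome. Conditioning on a mediator would strip out part of the effect we want; the pooled comparison gives the total causal effect.
So P(outcome | do(Variant B)) is just the pooled rate for Variant B: 176/900 = 0.196.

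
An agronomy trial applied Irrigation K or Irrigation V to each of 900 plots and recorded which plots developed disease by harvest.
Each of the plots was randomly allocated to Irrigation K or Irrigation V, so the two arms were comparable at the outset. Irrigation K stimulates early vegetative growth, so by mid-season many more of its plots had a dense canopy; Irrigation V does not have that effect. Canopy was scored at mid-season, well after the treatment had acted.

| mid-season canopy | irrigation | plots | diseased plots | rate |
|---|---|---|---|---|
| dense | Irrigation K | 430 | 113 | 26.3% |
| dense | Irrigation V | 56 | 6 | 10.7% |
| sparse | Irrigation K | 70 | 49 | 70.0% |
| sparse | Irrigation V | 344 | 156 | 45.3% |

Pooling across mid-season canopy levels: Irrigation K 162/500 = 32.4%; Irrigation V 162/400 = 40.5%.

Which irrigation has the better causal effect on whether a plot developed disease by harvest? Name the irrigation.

Irrigation K

The mid-season canopy-specific comparison favours Irrigation V throughout, but the pooled figures favour Irrigation K. The question is whether to condition on mid-season canopy.
Because the irrigation influences mid-season canopy, mid-season canopy is a post-treatment mediator, not a confounder. Stratifying on it would bias the estimate; the causal effect is the crude pooled difference.
Pooled: Irrigation K 32.4% vs Irrigation V 40.5%; Irrigation K is lower overall.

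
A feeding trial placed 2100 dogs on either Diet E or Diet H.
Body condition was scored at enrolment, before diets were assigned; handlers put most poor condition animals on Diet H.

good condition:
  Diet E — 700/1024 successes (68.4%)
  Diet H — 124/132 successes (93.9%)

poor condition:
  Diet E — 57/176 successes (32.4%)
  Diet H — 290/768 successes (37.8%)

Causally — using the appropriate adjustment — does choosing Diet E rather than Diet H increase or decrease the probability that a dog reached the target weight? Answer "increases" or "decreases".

decreases

The imbalance in starting body condition arose from how dogs were allocated, not from anything the diet did; and starting body condition independently affects the outcome. The pooled gap is confounded — condition on starting body condition.
Within each level — good condition: 68.4% vs 93.9%; poor condition: 32.4% vs 37.8% — Diet H is higher every time.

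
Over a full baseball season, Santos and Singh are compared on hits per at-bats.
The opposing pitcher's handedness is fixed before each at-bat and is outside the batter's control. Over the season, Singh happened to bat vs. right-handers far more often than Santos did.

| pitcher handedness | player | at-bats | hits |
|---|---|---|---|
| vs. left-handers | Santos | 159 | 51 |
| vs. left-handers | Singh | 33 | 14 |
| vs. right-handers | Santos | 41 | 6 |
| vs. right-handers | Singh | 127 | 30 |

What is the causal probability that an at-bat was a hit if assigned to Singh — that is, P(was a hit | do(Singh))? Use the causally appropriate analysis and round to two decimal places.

0.34

Pitcher handedness is set before the player has any effect — it is not caused by the player — and it independently drives the outcome. That makes it a confounder, so the causal comparison is within pitcher handedness levels.
Standardising Singh to the population pitcher handedness mix: 0.533·14/33 + 0.467·30/127 = 0.336.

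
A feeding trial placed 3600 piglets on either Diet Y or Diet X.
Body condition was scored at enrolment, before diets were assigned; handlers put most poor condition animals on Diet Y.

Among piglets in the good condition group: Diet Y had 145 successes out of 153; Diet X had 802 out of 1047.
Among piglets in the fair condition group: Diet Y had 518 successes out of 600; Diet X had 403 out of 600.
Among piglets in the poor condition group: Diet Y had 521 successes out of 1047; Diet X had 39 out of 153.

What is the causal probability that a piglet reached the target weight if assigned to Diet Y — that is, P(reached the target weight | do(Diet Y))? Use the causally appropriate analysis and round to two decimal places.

0.77

The starting body condition-specific comparison favours Diet Y throughout, but the pooled figures favour Diet X. The question is whether to condition on starting body condition.
The imbalance in starting body condition arose from how piglets were allocated, not from anything the diet did; and starting body condition independently affects the outcome. The pooled gap is confounded — condition on starting body condition.
Standardising Diet Y to the population starting body condition mix: 0.333·145/153 + 0.333·518/600 + 0.333·521/1047 = 0.770.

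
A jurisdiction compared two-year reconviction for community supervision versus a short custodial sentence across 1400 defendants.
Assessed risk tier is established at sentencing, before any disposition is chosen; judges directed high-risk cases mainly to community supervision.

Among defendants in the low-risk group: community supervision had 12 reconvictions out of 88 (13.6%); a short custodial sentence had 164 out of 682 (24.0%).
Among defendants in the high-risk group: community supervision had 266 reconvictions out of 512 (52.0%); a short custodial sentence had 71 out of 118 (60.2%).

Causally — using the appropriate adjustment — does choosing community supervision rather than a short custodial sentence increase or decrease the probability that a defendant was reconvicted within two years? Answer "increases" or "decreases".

The stratified and pooled comparisons disagree (community supervision wins within each assessed risk tier; a short custodial sentence wins overall), so the answer turns on the causal role of assessed risk tier.
Here assessed risk tier is a common cause — it drives both which disposition a case falls under and the outcome. The crude comparison mixes populations; the stratum-specific rates are the causally relevant ones.
Within each level — low-risk: 13.6% vs 24.0%; high-risk: 52.0% vs 60.2% — community supervision is lower every time.

decreases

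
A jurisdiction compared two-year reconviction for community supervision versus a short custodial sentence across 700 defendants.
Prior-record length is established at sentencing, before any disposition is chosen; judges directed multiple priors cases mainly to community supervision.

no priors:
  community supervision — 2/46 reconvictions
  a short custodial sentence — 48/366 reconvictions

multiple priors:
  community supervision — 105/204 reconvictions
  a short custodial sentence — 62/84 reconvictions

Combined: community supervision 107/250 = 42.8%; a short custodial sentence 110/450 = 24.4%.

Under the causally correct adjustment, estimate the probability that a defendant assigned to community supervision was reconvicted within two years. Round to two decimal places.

Within every prior-record length level community supervision has the lower rate, yet pooled a short custodial sentence does — Simpson's reversal.
The imbalance in prior-record length arose from how defendants were allocated, not from anything the disposition did; and prior-record length independently affects the outcome. The pooled gap is confounded — condition on prior-record length.
Standardising community supervision to the population prior-record length mix: 0.589·2/46 + 0.411·105/204 = 0.237.

0.24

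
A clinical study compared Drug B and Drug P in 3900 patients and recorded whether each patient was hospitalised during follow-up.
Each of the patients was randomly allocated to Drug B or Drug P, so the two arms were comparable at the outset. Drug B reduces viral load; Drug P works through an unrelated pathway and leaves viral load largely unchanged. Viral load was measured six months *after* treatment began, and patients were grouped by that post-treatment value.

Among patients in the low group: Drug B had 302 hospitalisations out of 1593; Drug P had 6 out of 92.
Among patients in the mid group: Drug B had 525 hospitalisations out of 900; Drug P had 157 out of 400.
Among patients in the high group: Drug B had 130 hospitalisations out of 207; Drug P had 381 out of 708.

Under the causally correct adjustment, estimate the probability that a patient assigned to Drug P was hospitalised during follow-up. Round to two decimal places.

0.45

The stratified and pooled comparisons disagree (Drug P wins within each viral load; Drug B wins overall), so the answer turns on the causal role of viral load.
Because the drug influences viral load, viral load is a post-treatment mediator, not a confounder. Stratifying on it would bias the estimate; the causal effect is the crude pooled difference.
So P(outcome | do(Drug P)) is just the pooled rate for Drug P: 544/1200 = 0.453.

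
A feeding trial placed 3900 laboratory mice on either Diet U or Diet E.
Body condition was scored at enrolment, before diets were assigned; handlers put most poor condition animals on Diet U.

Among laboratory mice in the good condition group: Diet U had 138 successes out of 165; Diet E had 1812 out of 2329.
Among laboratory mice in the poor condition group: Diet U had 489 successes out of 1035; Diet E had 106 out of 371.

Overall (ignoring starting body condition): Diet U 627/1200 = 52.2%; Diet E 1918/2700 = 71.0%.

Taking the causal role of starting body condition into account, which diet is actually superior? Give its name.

Starting body condition satisfies the back-door criterion: it is not a descendant of the diet, and it blocks the spurious path from diet to outcome. Adjusting for it (i.e., using the within-starting body condition rates) gives the causal effect.
Within each level — good condition: 83.6% vs 77.8%; poor condition: 47.2% vs 28.6% — Diet U is higher every time.

Diet U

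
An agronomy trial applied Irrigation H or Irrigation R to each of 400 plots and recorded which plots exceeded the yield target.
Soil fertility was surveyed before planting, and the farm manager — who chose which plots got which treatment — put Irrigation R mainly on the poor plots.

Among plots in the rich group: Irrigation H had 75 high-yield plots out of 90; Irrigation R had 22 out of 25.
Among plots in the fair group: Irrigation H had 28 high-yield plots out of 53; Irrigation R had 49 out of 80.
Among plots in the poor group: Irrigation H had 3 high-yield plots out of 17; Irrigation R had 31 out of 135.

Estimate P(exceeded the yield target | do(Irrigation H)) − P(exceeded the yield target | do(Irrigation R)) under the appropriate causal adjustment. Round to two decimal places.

-0.06

Irrigation R is higher inside every soil fertility stratum but Irrigation H is higher in aggregate. Whether to stratify depends on how soil fertility relates to the irrigation.
Soil fertility is set before the irrigation has any effect — it is not caused by the irrigation — and it independently drives the outcome. That makes it a confounder, so the causal comparison is within soil fertility levels.
Adjusting over the population distribution of soil fertility: 0.287·(0.833−0.880) + 0.333·(0.528−0.613) + 0.380·(0.176−0.230) = -0.062.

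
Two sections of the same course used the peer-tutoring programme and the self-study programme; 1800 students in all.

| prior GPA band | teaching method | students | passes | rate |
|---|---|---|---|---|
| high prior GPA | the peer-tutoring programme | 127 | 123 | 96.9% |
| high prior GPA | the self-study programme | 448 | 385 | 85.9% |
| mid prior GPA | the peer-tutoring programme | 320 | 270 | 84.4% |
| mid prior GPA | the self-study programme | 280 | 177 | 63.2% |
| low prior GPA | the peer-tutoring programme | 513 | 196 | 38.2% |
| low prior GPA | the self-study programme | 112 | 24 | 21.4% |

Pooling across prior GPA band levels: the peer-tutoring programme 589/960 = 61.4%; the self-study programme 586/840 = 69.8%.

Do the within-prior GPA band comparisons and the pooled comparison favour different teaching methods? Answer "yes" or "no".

Within each prior GPA band level (high prior GPA 96.9% vs 85.9%; mid prior GPA 84.4% vs 63.2%; low prior GPA 38.2% vs 21.4%), the peer-tutoring programme has the higher rate every time. Pooled: 61.4% vs 69.8% — the self-study programme has the higher rate overall. The two comparisons disagree.

yes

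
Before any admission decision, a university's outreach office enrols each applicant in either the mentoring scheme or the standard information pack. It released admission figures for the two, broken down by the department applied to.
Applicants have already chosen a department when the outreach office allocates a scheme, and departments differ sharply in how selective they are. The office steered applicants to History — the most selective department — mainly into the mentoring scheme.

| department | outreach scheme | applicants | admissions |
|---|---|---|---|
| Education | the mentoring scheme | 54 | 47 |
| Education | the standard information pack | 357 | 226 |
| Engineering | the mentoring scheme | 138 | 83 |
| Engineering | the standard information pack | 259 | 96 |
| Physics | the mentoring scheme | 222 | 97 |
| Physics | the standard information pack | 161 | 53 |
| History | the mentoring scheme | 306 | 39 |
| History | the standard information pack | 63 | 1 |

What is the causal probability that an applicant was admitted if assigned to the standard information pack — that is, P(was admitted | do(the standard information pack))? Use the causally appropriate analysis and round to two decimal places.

Department differs across outreach schemes for reasons unrelated to any effect of the outreach scheme itself, and it separately predicts the outcome — a classic confounder. We must compare within department levels.
Standardising the standard information pack to the population department mix: 0.263·226/357 + 0.254·96/259 + 0.246·53/161 + 0.237·1/63 = 0.346.

0.35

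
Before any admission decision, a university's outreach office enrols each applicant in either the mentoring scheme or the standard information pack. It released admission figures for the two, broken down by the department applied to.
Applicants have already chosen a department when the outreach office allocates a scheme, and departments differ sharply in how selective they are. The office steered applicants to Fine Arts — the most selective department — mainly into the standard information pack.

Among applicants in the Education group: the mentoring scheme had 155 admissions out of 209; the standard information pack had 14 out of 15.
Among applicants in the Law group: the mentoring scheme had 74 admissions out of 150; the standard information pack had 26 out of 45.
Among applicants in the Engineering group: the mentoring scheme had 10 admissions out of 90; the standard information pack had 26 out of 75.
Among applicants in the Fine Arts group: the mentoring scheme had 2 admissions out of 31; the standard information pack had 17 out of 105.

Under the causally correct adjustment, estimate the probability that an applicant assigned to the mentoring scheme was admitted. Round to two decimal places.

the standard information pack is higher inside every department stratum but the mentoring scheme is higher in aggregate. Whether to stratify depends on how department relates to the outreach scheme.
Department satisfies the back-door criterion: it is not a descendant of the outreach scheme, and it blocks the spurious path from outreach scheme to outcome. Adjusting for it (i.e., using the within-department rates) gives the causal effect.
Standardising the mentoring scheme to the population department mix: 0.311·155/209 + 0.271·74/150 + 0.229·10/90 + 0.189·2/31 = 0.402.

0.40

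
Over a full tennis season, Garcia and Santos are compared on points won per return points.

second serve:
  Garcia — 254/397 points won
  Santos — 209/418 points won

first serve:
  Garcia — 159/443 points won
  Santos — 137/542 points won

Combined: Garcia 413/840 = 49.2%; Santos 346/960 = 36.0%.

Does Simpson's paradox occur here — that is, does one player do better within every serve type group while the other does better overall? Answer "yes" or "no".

Within each serve type level (second serve 64.0% vs 50.0%; first serve 35.9% vs 25.3%), Garcia has the higher rate every time. Pooled: 49.2% vs 36.0% — Garcia has the higher rate overall. They agree.

no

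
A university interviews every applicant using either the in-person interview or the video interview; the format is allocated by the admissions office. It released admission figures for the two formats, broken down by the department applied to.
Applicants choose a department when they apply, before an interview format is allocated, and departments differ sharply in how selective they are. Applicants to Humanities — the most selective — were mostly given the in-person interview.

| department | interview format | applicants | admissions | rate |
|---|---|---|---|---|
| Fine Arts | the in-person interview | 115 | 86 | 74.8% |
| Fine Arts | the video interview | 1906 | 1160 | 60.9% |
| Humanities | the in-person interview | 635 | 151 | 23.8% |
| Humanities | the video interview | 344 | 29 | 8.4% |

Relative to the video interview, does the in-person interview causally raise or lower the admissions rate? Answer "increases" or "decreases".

increases

The department-specific comparison favours the in-person interview throughout, but the pooled figures favour the video interview. The question is whether to condition on department.
Nothing the interview format does changes department; the imbalance is an allocation artefact. With department also predicting the outcome, the pooled figure is confounded, and the within-stratum comparison is the causal one.
Within each level — Fine Arts: 74.8% vs 60.9%; Humanities: 23.8% vs 8.4% — the in-person interview is higher every time.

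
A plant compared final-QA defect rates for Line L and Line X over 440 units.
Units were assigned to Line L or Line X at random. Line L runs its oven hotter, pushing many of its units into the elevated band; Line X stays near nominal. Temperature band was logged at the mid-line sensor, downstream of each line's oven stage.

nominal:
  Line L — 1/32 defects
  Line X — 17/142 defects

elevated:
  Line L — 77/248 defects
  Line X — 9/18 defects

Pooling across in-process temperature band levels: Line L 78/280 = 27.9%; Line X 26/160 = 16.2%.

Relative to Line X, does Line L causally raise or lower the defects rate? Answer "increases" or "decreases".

increases

In-process temperature band is downstream of the line. One should not condition on a consequence of treatment, so the overall rates are the right comparison.
Pooled: Line L 27.9% vs Line X 16.2%; Line X is lower overall.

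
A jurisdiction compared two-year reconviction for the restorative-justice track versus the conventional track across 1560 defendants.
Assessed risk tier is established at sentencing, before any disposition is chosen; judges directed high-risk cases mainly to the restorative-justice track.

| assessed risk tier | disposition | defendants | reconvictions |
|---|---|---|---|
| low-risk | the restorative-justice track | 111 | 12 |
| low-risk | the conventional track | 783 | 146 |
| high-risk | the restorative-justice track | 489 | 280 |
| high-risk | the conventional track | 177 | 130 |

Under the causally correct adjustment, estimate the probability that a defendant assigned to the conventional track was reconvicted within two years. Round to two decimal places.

0.42

Since assessed risk tier is a pre-existing factor (not a product of the disposition) and it affects the outcome on its own, it is a confounder. The stratified rates, not the pooled rate, identify the causal effect.
Standardising the conventional track to the population assessed risk tier mix: 0.573·146/783 + 0.427·130/177 = 0.420.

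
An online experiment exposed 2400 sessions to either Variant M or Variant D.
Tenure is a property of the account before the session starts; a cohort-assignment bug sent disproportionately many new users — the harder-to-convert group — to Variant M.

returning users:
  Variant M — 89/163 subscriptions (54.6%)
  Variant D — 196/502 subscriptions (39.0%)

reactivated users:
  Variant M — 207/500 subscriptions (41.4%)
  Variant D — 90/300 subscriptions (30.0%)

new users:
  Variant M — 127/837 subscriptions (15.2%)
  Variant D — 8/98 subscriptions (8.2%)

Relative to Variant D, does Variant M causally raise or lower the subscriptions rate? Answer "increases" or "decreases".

increases

Nothing the variant does changes user tenure; the imbalance is an allocation artefact. With user tenure also predicting the outcome, the pooled figure is confounded, and the within-stratum comparison is the causal one.
Within each level — returning users: 54.6% vs 39.0%; reactivated users: 41.4% vs 30.0%; new users: 15.2% vs 8.2% — Variant M is higher every time.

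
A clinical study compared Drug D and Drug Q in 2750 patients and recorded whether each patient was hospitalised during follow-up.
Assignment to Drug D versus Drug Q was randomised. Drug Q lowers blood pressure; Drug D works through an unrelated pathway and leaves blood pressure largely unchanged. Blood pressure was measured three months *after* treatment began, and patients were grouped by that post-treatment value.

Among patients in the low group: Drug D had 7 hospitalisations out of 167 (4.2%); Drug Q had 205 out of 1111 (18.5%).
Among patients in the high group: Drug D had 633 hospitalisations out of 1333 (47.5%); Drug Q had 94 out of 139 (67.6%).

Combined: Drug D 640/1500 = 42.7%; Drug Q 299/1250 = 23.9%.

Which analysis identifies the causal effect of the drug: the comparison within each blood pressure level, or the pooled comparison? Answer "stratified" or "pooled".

Blood pressure here is a post-treatment variable shaped by the drug; conditioning on it would introduce bias rather than remove it. The overall comparison is the causal one.
Pooled: Drug D 42.7% vs Drug Q 23.9%; Drug Q is lower overall.

pooled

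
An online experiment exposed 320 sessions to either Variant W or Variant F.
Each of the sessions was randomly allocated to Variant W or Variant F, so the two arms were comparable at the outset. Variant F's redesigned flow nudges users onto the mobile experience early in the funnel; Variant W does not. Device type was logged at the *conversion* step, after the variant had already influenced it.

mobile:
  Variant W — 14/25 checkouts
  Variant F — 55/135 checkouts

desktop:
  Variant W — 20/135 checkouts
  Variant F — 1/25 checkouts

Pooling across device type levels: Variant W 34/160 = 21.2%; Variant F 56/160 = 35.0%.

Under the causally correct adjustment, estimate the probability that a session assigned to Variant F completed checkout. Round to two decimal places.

0.35

Device type here is a post-treatment variable shaped by the variant; conditioning on it would introduce bias rather than remove it. The overall comparison is the causal one.
So P(outcome | do(Variant F)) is just the pooled rate for Variant F: 56/160 = 0.350.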